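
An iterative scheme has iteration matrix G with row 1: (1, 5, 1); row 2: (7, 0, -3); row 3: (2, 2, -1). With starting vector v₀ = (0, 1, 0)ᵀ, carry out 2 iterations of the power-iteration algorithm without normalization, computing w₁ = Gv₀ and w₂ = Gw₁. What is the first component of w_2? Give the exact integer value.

7

w1 = Gv₀ = (5, 0, 2)
w2 = Gw1 = (7, 29, 8)
The requested component of w2 is 7.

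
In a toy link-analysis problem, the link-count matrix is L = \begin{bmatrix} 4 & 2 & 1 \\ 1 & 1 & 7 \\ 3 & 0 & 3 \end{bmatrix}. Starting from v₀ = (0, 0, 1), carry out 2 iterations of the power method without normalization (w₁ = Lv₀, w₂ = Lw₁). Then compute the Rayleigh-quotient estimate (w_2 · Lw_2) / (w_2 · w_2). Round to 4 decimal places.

5.8261

w1 = Lv₀ = (1, 7, 3)
w2 = Lw1 = (21, 29, 12)
Lw2 = (154, 134, 99)
w2·Lw2 = 21·154 + 29·134 + 12·99 = 8308; w2·w2 = 21·21 + 29·29 + 12·12 = 1426
λ ≈ 8308/1426 = 5.8261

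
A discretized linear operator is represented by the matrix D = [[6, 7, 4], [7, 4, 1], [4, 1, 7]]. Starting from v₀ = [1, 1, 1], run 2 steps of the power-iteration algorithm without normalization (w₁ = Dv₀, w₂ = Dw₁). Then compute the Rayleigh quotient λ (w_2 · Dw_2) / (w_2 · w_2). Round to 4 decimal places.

λ ≈ 14.0474

w1 = Dv₀ = (17, 12, 12)
w2 = Dw1 = (234, 179, 164)
Dw2 = (3313, 2518, 2263)
w2·Dw2 = 234·3313 + 179·2518 + 164·2263 = 1597096; w2·w2 = 234·234 + 179·179 + 164·164 = 113693
λ ≈ 1597096/113693 = 14.0474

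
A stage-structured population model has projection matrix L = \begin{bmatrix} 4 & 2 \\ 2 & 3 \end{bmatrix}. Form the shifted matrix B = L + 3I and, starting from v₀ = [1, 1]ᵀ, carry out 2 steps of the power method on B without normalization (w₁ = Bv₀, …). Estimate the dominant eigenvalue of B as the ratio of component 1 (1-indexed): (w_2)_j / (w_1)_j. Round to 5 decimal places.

B = L + 3I has rows (7, 2); (2, 6)
w1 = Bv₀ = (9, 8)
w2 = Bw1 = (79, 66)
Ratio: 79/9 = 8.77778

8.77778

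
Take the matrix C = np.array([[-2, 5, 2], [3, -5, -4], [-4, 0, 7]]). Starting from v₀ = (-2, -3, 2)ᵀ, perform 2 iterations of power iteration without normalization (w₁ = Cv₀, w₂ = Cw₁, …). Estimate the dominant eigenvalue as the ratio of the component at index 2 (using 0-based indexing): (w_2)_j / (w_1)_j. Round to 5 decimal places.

λ ≈ 8.27273

w1 = Cv₀ = (-7, 1, 22)
w2 = Cw1 = (63, -114, 182)
Ratio at component: 182 / 22 = 8.27273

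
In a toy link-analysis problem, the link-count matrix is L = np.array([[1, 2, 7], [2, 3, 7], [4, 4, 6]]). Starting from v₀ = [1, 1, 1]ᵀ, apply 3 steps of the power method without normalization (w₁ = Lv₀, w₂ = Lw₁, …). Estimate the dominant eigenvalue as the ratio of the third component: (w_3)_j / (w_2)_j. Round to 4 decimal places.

w1 = Lv₀ = (10, 12, 14)
w2 = Lw1 = (132, 154, 172)
w3 = Lw2 = (1644, 1930, 2176)
Ratio at component: 2176 / 172 = 12.6512

λ ≈ 12.6512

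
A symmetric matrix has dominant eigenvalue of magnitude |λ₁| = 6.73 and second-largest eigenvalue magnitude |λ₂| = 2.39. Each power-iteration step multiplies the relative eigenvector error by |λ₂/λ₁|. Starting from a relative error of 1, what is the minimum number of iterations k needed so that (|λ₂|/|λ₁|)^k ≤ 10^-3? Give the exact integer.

|λ₂/λ₁| = 2.39/6.73 = 0.35513
Need k ≥ ln(10^-3) / ln(0.35513) = -6.9078 / -1.0353 ≈ 6.672
Smallest integer k satisfying the bound: 7

7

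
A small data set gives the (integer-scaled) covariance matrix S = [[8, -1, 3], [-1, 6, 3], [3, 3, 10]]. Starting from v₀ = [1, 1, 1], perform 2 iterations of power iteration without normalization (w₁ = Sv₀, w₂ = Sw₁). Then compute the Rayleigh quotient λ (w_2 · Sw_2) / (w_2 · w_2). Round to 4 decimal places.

w1 = Sv₀ = (8·1 + (-1)·1 + 3·1; (-1)·1 + 6·1 + 3·1; 3·1 + 3·1 + 10·1) = (10, 8, 16)
w2 = Sw1 = (8·10 + (-1)·8 + 3·16; (-1)·10 + 6·8 + 3·16; 3·10 + 3·8 + 10·16) = (120, 86, 214)
Sw2 = (1516, 1038, 2758)
w2·Sw2 = 120·1516 + 86·1038 + 214·2758 = 861400; w2·w2 = 120·120 + 86·86 + 214·214 = 67592
λ ≈ 861400/67592 = 12.7441

λ ≈ 12.7441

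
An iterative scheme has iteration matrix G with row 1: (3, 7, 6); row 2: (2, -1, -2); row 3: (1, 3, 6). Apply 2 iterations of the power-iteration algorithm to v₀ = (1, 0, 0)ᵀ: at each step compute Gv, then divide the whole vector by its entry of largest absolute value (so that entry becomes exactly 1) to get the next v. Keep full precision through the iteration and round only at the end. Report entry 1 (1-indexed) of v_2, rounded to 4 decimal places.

Gv0 = (3.00000, 2.00000, 1.00000); divide by 3.00000 → v1 = (1.00000, 0.66667, 0.33333)
Gv1 = (9.66667, 0.66667, 5.00000); divide by 9.66667 → v2 = (1.00000, 0.06897, 0.51724)
Requested entry of v2: 29/29 = 1.0000

1.0000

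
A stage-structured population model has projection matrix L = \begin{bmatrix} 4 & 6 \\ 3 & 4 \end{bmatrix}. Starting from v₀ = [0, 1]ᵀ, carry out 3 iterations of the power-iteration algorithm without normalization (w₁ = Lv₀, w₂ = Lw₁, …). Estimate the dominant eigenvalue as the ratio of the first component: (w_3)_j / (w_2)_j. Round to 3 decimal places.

λ ≈ 8.250

w1 = Lv₀ = (6, 4)
w2 = Lw1 = (48, 34)
w3 = Lw2 = (396, 280)
Ratio at component: 396 / 48 = 8.250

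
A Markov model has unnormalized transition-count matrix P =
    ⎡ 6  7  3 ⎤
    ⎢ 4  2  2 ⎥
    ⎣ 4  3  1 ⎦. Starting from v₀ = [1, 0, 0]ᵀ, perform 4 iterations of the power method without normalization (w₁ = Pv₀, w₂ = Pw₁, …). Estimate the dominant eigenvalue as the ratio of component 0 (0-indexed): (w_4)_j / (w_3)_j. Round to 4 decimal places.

11.4206

w1 = Pv₀ = (6·1 + 7·0 + 3·0; 4·1 + 2·0 + 2·0; 4·1 + 3·0 + 1·0) = (6, 4, 4)
w2 = Pw1 = (6·6 + 7·4 + 3·4; 4·6 + 2·4 + 2·4; 4·6 + 3·4 + 1·4) = (76, 40, 40)
w3 = Pw2 = (856, 464, 464)
w4 = Pw3 = (9776, 5280, 5280)
Ratio at component: 9776 / 856 = 11.4206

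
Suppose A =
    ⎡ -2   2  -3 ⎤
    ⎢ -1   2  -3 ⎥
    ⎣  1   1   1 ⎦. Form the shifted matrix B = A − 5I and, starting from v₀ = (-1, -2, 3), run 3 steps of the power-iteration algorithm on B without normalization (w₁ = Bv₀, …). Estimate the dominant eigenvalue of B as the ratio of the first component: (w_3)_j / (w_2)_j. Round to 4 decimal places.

B = A − 5I has rows (-7, 2, -3); (-1, -3, -3); (1, 1, -4)
w1 = Bv₀ = ((-7)·(-1) + 2·(-2) + (-3)·3; (-1)·(-1) + (-3)·(-2) + (-3)·3; 1·(-1) + 1·(-2) + (-4)·3) = (-6, -2, -15)
w2 = Bw1 = ((-7)·(-6) + 2·(-2) + (-3)·(-15); (-1)·(-6) + (-3)·(-2) + (-3)·(-15); 1·(-6) + 1·(-2) + (-4)·(-15)) = (83, 57, 52)
w3 = Bw2 = (-623, -410, -68)
Ratio: -623/83 = -7.5060

-7.5060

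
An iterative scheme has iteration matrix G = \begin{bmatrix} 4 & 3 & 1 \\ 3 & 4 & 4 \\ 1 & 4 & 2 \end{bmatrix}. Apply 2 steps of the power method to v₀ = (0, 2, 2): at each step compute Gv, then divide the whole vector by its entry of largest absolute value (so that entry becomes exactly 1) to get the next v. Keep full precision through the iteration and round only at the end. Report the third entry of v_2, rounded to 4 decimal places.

0.7059

Gv0 = (8.00000, 16.00000, 12.00000); divide by 16.00000 → v1 = (0.50000, 1.00000, 0.75000)
Gv1 = (5.75000, 8.50000, 6.00000); divide by 8.50000 → v2 = (0.67647, 1.00000, 0.70588)
Requested entry of v2: 96/136 = 0.7059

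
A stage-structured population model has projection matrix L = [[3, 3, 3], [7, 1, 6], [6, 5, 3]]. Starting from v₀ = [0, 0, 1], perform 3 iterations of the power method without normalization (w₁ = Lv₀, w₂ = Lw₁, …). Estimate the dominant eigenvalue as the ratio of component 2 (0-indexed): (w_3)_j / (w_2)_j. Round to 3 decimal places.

λ ≈ 10.737

w1 = Lv₀ = (3·0 + 3·0 + 3·1; 7·0 + 1·0 + 6·1; 6·0 + 5·0 + 3·1) = (3, 6, 3)
w2 = Lw1 = (3·3 + 3·6 + 3·3; 7·3 + 1·6 + 6·3; 6·3 + 5·6 + 3·3) = (36, 45, 57)
w3 = Lw2 = (414, 639, 612)
Ratio at component: 612 / 57 = 10.737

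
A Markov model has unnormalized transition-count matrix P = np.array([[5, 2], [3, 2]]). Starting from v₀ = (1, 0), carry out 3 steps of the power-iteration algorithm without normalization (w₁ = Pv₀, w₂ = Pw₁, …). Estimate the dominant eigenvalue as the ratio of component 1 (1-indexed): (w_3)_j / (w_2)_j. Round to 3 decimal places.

λ ≈ 6.355

w1 = Pv₀ = (5, 3)
w2 = Pw1 = (31, 21)
w3 = Pw2 = (197, 135)
Ratio at component: 197 / 31 = 6.355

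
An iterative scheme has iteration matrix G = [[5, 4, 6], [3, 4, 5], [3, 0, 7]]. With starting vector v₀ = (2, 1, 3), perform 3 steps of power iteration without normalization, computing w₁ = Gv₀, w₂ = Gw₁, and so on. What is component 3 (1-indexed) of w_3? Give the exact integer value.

w1 = Gv₀ = (32, 25, 27)
w2 = Gw1 = (422, 331, 285)
w3 = Gw2 = (5144, 4015, 3261)
The requested component of w3 is 3261.

3261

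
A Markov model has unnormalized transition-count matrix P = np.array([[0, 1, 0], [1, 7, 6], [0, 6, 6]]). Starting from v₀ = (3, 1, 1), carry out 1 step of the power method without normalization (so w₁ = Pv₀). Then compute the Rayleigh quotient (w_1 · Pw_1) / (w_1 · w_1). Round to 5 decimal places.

12.44888

w1 = Pv₀ = (0·3 + 1·1 + 0·1; 1·3 + 7·1 + 6·1; 0·3 + 6·1 + 6·1) = (1, 16, 12)
Pw1 = (16, 185, 168)
w1·Pw1 = 1·16 + 16·185 + 12·168 = 4992; w1·w1 = 1·1 + 16·16 + 12·12 = 401
λ ≈ 4992/401 = 12.44888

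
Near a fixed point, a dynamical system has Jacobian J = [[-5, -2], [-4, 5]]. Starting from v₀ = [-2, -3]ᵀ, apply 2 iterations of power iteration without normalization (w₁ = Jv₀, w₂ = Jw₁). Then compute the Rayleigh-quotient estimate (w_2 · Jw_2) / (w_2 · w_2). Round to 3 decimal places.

w1 = Jv₀ = ((-5)·(-2) + (-2)·(-3); (-4)·(-2) + 5·(-3)) = (16, -7)
w2 = Jw1 = ((-5)·16 + (-2)·(-7); (-4)·16 + 5·(-7)) = (-66, -99)
Jw2 = (528, -231)
w2·Jw2 = (-66)·528 + (-99)·(-231) = -11979; w2·w2 = (-66)·(-66) + (-99)·(-99) = 14157
λ ≈ -11979/14157 = -0.846

λ ≈ -0.846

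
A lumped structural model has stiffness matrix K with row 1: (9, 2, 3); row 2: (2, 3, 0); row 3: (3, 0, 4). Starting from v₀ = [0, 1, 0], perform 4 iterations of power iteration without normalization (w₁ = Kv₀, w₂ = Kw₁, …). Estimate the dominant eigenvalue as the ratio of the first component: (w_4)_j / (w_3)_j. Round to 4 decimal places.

10.7769

w1 = Kv₀ = (2, 3, 0)
w2 = Kw1 = (24, 13, 6)
w3 = Kw2 = (260, 87, 96)
w4 = Kw3 = (2802, 781, 1164)
Ratio at component: 2802 / 260 = 10.7769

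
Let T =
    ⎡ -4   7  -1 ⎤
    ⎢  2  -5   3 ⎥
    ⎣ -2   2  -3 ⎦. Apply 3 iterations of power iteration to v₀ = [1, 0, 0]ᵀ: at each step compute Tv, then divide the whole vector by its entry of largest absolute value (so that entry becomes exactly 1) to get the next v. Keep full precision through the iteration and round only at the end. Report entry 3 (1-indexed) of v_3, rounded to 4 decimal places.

0.5287

Tv0 = (-4.00000, 2.00000, -2.00000); divide by -4.00000 → v1 = (1.00000, -0.50000, 0.50000)
Tv1 = (-8.00000, 6.00000, -4.50000); divide by -8.00000 → v2 = (1.00000, -0.75000, 0.56250)
Tv2 = (-9.81250, 7.43750, -5.18750); divide by -9.81250 → v3 = (1.00000, -0.75796, 0.52866)
Requested entry of v3: -166/-314 = 0.5287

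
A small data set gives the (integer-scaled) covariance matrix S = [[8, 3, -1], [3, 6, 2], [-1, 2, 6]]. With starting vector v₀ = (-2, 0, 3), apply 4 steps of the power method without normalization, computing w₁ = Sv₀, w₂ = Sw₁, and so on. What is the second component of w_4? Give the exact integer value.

w1 = Sv₀ = (8·(-2) + 3·0 + (-1)·3; 3·(-2) + 6·0 + 2·3; (-1)·(-2) + 2·0 + 6·3) = (-19, 0, 20)
w2 = Sw1 = (8·(-19) + 3·0 + (-1)·20; 3·(-19) + 6·0 + 2·20; (-1)·(-19) + 2·0 + 6·20) = (-172, -17, 139)
w3 = Sw2 = (-1566, -340, 972)
w4 = Sw3 = (-14520, -4794, 6718)
The requested component of w4 is -4794.

-4794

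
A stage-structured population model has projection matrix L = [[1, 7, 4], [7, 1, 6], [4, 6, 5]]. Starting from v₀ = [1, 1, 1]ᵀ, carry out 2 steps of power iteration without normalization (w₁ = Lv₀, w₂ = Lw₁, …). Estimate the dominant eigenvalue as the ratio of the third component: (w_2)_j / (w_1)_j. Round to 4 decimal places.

w1 = Lv₀ = (1·1 + 7·1 + 4·1; 7·1 + 1·1 + 6·1; 4·1 + 6·1 + 5·1) = (12, 14, 15)
w2 = Lw1 = (1·12 + 7·14 + 4·15; 7·12 + 1·14 + 6·15; 4·12 + 6·14 + 5·15) = (170, 188, 207)
Ratio at component: 207 / 15 = 13.8000

13.8000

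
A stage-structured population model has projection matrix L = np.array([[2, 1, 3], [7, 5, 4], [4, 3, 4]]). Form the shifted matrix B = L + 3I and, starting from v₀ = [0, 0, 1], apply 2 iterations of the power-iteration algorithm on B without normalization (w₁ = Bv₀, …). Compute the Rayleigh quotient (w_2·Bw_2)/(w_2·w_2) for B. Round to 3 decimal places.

13.754

B = L + 3I has rows (5, 1, 3); (7, 8, 4); (4, 3, 7)
w1 = Bv₀ = (5·0 + 1·0 + 3·1; 7·0 + 8·0 + 4·1; 4·0 + 3·0 + 7·1) = (3, 4, 7)
w2 = Bw1 = (5·3 + 1·4 + 3·7; 7·3 + 8·4 + 4·7; 4·3 + 3·4 + 7·7) = (40, 81, 73)
Bw2 = (500, 1220, 914)
w2·Bw2 = 185542; w2·w2 = 13490; μ ≈ 185542/13490 = 13.754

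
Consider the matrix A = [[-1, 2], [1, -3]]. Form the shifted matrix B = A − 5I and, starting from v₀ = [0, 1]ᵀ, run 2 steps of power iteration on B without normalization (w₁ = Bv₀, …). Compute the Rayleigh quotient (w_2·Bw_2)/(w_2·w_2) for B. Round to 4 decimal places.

μ ≈ -8.7735

B = A − 5I has rows (-6, 2); (1, -8)
w1 = Bv₀ = ((-6)·0 + 2·1; 1·0 + (-8)·1) = (2, -8)
w2 = Bw1 = ((-6)·2 + 2·(-8); 1·2 + (-8)·(-8)) = (-28, 66)
Bw2 = (300, -556)
w2·Bw2 = -45096; w2·w2 = 5140; μ ≈ -45096/5140 = -8.7735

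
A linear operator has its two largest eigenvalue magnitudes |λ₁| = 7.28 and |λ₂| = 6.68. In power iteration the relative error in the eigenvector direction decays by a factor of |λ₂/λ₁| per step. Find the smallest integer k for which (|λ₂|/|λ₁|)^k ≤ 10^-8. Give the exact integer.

215

|λ₂/λ₁| = 6.68/7.28 = 0.91758
Need k ≥ ln(10^-8) / ln(0.91758) = -18.4207 / -0.0860 ≈ 214.162
Smallest integer k satisfying the bound: 215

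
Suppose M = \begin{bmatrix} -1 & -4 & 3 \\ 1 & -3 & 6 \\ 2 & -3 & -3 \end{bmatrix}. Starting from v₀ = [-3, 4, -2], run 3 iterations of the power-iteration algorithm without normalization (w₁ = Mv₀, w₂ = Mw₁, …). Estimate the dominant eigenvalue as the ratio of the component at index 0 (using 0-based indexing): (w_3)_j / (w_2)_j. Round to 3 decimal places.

w1 = Mv₀ = ((-1)·(-3) + (-4)·4 + 3·(-2); 1·(-3) + (-3)·4 + 6·(-2); 2·(-3) + (-3)·4 + (-3)·(-2)) = (-19, -27, -12)
w2 = Mw1 = ((-1)·(-19) + (-4)·(-27) + 3·(-12); 1·(-19) + (-3)·(-27) + 6·(-12); 2·(-19) + (-3)·(-27) + (-3)·(-12)) = (91, -10, 79)
w3 = Mw2 = (186, 595, -25)
Ratio at component: 186 / 91 = 2.044

λ ≈ 2.044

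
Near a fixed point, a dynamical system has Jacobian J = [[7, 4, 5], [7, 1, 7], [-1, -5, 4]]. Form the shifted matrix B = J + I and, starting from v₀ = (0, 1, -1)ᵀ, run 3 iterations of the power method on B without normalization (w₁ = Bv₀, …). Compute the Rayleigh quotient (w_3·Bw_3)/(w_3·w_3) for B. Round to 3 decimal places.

9.432

B = J + I has rows (8, 4, 5); (7, 2, 7); (-1, -5, 5)
w1 = Bv₀ = (8·0 + 4·1 + 5·(-1); 7·0 + 2·1 + 7·(-1); (-1)·0 + (-5)·1 + 5·(-1)) = (-1, -5, -10)
w2 = Bw1 = (8·(-1) + 4·(-5) + 5·(-10); 7·(-1) + 2·(-5) + 7·(-10); (-1)·(-1) + (-5)·(-5) + 5·(-10)) = (-78, -87, -24)
w3 = Bw2 = (-1092, -888, 393)
Bw3 = (-10323, -6669, 7497)
w3·Bw3 = 20141109; w3·w3 = 2135457; μ ≈ 20141109/2135457 = 9.432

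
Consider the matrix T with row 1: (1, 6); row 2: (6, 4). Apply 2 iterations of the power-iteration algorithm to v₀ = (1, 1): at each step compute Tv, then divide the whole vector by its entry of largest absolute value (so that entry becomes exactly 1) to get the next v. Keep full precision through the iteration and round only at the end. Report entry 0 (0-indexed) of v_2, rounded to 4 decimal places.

Tv0 = (7.00000, 10.00000); divide by 10.00000 → v1 = (0.70000, 1.00000)
Tv1 = (6.70000, 8.20000); divide by 8.20000 → v2 = (0.81707, 1.00000)
Requested entry of v2: 67/82 = 0.8171

0.8171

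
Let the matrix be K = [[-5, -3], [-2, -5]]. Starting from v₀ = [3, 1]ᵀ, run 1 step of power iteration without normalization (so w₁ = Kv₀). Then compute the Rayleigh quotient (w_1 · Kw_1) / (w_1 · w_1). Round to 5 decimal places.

w1 = Kv₀ = ((-5)·3 + (-3)·1; (-2)·3 + (-5)·1) = (-18, -11)
Kw1 = (123, 91)
w1·Kw1 = (-18)·123 + (-11)·91 = -3215; w1·w1 = (-18)·(-18) + (-11)·(-11) = 445
λ ≈ -3215/445 = -7.22472

λ ≈ -7.22472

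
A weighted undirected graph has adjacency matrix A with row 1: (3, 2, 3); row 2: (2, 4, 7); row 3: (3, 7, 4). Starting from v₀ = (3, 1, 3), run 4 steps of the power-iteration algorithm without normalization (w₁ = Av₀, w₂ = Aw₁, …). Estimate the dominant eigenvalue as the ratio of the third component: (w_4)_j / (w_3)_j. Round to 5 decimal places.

12.42352

w1 = Av₀ = (20, 31, 28)
w2 = Aw1 = (206, 360, 389)
w3 = Aw2 = (2505, 4575, 4694)
w4 = Aw3 = (30747, 56168, 58316)
Ratio at component: 58316 / 4694 = 12.42352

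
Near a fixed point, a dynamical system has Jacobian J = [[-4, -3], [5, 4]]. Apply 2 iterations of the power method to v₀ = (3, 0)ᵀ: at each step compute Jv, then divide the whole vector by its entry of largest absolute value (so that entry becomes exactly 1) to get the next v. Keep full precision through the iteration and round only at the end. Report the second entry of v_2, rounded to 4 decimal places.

0.0000

Jv0 = (-12.00000, 15.00000); divide by 15.00000 → v1 = (-0.80000, 1.00000)
Jv1 = (0.20000, 0.00000); divide by 0.20000 → v2 = (1.00000, 0.00000)
Requested entry of v2: 0/3 = 0.0000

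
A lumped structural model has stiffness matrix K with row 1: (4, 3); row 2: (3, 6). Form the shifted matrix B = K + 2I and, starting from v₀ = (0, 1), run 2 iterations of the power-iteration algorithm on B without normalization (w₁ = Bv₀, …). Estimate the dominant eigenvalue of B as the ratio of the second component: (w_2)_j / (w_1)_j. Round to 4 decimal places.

B = K + 2I has rows (6, 3); (3, 8)
w1 = Bv₀ = (6·0 + 3·1; 3·0 + 8·1) = (3, 8)
w2 = Bw1 = (6·3 + 3·8; 3·3 + 8·8) = (42, 73)
Ratio: 73/8 = 9.1250

9.1250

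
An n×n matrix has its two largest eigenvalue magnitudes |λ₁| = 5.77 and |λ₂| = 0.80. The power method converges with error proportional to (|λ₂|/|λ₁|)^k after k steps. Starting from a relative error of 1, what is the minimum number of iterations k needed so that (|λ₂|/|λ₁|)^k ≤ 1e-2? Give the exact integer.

3

|λ₂/λ₁| = 0.80/5.77 = 0.13865
Need k ≥ ln(1e-2) / ln(0.13865) = -4.6052 / -1.9758 ≈ 2.331
Smallest integer k satisfying the bound: 3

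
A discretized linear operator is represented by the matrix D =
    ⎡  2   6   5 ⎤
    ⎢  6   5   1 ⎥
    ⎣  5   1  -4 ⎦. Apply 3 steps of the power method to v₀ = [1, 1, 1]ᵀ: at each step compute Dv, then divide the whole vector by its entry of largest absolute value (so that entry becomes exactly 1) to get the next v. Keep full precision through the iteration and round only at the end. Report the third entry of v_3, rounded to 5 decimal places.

0.28511

Dv0 = (13.000000, 12.000000, 2.000000); divide by 13.000000 → v1 = (1.000000, 0.923077, 0.153846)
Dv1 = (8.307692, 10.769231, 5.307692); divide by 10.769231 → v2 = (0.771429, 1.000000, 0.492857)
Dv2 = (10.007143, 10.121429, 2.885714); divide by 10.121429 → v3 = (0.988709, 1.000000, 0.285109)
Requested entry of v3: 404/1417 = 0.28511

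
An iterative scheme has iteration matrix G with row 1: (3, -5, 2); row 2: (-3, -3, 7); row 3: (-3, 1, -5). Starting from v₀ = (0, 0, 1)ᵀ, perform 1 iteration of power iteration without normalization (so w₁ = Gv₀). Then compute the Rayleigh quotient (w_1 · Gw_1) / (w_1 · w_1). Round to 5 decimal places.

w1 = Gv₀ = (3·0 + (-5)·0 + 2·1; (-3)·0 + (-3)·0 + 7·1; (-3)·0 + 1·0 + (-5)·1) = (2, 7, -5)
Gw1 = (-39, -62, 26)
w1·Gw1 = 2·(-39) + 7·(-62) + (-5)·26 = -642; w1·w1 = 2·2 + 7·7 + (-5)·(-5) = 78
λ ≈ -642/78 = -8.23077

λ ≈ -8.23077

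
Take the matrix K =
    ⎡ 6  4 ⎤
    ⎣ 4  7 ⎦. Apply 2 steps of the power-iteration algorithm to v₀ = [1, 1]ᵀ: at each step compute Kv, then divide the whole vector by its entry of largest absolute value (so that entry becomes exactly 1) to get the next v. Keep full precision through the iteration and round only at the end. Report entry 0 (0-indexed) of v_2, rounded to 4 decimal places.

Kv0 = (10.00000, 11.00000); divide by 11.00000 → v1 = (0.90909, 1.00000)
Kv1 = (9.45455, 10.63636); divide by 10.63636 → v2 = (0.88889, 1.00000)
Requested entry of v2: 104/117 = 0.8889

0.8889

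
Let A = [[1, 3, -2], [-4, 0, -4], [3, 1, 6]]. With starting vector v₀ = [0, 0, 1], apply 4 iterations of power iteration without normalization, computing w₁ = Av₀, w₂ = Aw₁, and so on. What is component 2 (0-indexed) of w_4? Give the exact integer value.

-6

w1 = Av₀ = (1·0 + 3·0 + (-2)·1; (-4)·0 + 0·0 + (-4)·1; 3·0 + 1·0 + 6·1) = (-2, -4, 6)
w2 = Aw1 = (1·(-2) + 3·(-4) + (-2)·6; (-4)·(-2) + 0·(-4) + (-4)·6; 3·(-2) + 1·(-4) + 6·6) = (-26, -16, 26)
w3 = Aw2 = (-126, 0, 62)
w4 = Aw3 = (-250, 256, -6)
The requested component of w4 is -6.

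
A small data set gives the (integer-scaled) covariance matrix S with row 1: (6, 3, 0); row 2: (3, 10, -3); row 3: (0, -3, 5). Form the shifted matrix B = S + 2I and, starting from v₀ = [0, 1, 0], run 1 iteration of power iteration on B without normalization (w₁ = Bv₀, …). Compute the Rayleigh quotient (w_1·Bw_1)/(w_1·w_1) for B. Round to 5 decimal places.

B = S + 2I has rows (8, 3, 0); (3, 12, -3); (0, -3, 7)
w1 = Bv₀ = (8·0 + 3·1 + 0·0; 3·0 + 12·1 + (-3)·0; 0·0 + (-3)·1 + 7·0) = (3, 12, -3)
Bw1 = (60, 162, -57)
w1·Bw1 = 2295; w1·w1 = 162; μ ≈ 2295/162 = 14.16667

μ ≈ 14.16667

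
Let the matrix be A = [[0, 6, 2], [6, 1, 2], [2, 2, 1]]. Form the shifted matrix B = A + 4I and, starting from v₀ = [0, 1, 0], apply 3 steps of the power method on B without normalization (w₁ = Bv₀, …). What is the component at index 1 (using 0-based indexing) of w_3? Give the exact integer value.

737

B = A + 4I has rows (4, 6, 2); (6, 5, 2); (2, 2, 5)
w1 = Bv₀ = (4·0 + 6·1 + 2·0; 6·0 + 5·1 + 2·0; 2·0 + 2·1 + 5·0) = (6, 5, 2)
w2 = Bw1 = (4·6 + 6·5 + 2·2; 6·6 + 5·5 + 2·2; 2·6 + 2·5 + 5·2) = (58, 65, 32)
w3 = Bw2 = (686, 737, 406)
Requested component of w3: 737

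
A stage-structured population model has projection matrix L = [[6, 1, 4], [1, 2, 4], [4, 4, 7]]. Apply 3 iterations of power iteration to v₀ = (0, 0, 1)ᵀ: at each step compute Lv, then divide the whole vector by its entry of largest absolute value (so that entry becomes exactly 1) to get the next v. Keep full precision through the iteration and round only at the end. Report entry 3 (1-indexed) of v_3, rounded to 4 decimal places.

1.0000

Lv0 = (4.00000, 4.00000, 7.00000); divide by 7.00000 → v1 = (0.57143, 0.57143, 1.00000)
Lv1 = (8.00000, 5.71429, 11.57143); divide by 11.57143 → v2 = (0.69136, 0.49383, 1.00000)
Lv2 = (8.64198, 5.67901, 11.74074); divide by 11.74074 → v3 = (0.73607, 0.48370, 1.00000)
Requested entry of v3: 951/951 = 1.0000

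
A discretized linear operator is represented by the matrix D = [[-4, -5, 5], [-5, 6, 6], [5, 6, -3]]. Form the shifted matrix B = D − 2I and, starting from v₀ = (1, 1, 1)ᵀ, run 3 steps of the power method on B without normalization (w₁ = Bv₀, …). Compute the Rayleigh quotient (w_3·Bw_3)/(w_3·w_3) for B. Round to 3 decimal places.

B = D − 2I has rows (-6, -5, 5); (-5, 4, 6); (5, 6, -5)
w1 = Bv₀ = (-6, 5, 6)
w2 = Bw1 = (41, 86, -30)
w3 = Bw2 = (-826, -41, 871)
Bw3 = (9516, 9192, -8731)
w3·Bw3 = -15841789; w3·w3 = 1442598; μ ≈ -15841789/1442598 = -10.981

-10.981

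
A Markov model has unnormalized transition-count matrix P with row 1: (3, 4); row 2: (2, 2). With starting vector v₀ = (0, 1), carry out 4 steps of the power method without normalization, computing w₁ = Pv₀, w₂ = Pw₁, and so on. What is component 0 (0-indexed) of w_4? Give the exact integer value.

580

w1 = Pv₀ = (3·0 + 4·1; 2·0 + 2·1) = (4, 2)
w2 = Pw1 = (3·4 + 4·2; 2·4 + 2·2) = (20, 12)
w3 = Pw2 = (108, 64)
w4 = Pw3 = (580, 344)
The requested component of w4 is 580.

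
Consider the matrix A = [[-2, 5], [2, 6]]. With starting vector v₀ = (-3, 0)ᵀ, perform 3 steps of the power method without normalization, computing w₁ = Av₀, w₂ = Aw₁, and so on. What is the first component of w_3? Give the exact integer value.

w1 = Av₀ = (6, -6)
w2 = Aw1 = (-42, -24)
w3 = Aw2 = (-36, -228)
The requested component of w3 is -36.

-36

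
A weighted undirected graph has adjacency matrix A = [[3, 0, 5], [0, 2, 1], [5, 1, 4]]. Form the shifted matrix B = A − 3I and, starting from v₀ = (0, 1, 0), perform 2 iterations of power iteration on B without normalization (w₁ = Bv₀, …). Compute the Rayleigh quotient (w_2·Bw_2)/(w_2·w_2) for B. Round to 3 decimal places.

-0.138

B = A − 3I has rows (0, 0, 5); (0, -1, 1); (5, 1, 1)
w1 = Bv₀ = (0·0 + 0·1 + 5·0; 0·0 + (-1)·1 + 1·0; 5·0 + 1·1 + 1·0) = (0, -1, 1)
w2 = Bw1 = (0·0 + 0·(-1) + 5·1; 0·0 + (-1)·(-1) + 1·1; 5·0 + 1·(-1) + 1·1) = (5, 2, 0)
Bw2 = (0, -2, 27)
w2·Bw2 = -4; w2·w2 = 29; μ ≈ -4/29 = -0.138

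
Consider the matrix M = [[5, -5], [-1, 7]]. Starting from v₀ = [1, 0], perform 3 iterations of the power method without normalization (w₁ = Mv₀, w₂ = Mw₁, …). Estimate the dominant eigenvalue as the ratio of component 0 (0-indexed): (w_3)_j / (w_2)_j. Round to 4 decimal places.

w1 = Mv₀ = (5, -1)
w2 = Mw1 = (30, -12)
w3 = Mw2 = (210, -114)
Ratio at component: 210 / 30 = 7.0000

λ ≈ 7.0000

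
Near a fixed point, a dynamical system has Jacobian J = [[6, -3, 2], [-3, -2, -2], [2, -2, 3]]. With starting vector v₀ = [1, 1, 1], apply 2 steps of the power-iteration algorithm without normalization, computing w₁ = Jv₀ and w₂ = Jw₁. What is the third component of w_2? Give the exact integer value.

w1 = Jv₀ = (6·1 + (-3)·1 + 2·1; (-3)·1 + (-2)·1 + (-2)·1; 2·1 + (-2)·1 + 3·1) = (5, -7, 3)
w2 = Jw1 = (6·5 + (-3)·(-7) + 2·3; (-3)·5 + (-2)·(-7) + (-2)·3; 2·5 + (-2)·(-7) + 3·3) = (57, -7, 33)
The requested component of w2 is 33.

33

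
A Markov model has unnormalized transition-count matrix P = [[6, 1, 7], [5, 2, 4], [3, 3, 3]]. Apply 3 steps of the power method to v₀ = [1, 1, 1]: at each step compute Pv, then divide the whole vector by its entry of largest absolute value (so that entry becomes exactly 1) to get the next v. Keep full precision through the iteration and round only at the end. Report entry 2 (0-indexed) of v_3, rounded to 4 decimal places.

0.6503

Pv0 = (14.00000, 11.00000, 9.00000); divide by 14.00000 → v1 = (1.00000, 0.78571, 0.64286)
Pv1 = (11.28571, 9.14286, 7.28571); divide by 11.28571 → v2 = (1.00000, 0.81013, 0.64557)
Pv2 = (11.32911, 9.20253, 7.36709); divide by 11.32911 → v3 = (1.00000, 0.81229, 0.65028)
Requested entry of v3: 1164/1790 = 0.6503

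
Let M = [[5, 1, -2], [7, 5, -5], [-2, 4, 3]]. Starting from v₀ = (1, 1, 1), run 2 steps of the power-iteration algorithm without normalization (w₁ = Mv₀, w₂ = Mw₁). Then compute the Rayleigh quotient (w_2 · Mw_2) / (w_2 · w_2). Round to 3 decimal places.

w1 = Mv₀ = (4, 7, 5)
w2 = Mw1 = (17, 38, 35)
Mw2 = (53, 134, 223)
w2·Mw2 = 17·53 + 38·134 + 35·223 = 13798; w2·w2 = 17·17 + 38·38 + 35·35 = 2958
λ ≈ 13798/2958 = 4.665

λ ≈ 4.665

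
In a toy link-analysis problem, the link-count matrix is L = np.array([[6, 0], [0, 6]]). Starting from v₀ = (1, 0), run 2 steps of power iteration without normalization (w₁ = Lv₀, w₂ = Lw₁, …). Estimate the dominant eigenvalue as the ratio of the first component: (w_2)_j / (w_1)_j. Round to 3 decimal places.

w1 = Lv₀ = (6·1 + 0·0; 0·1 + 6·0) = (6, 0)
w2 = Lw1 = (6·6 + 0·0; 0·6 + 6·0) = (36, 0)
Ratio at component: 36 / 6 = 6.000

λ ≈ 6.000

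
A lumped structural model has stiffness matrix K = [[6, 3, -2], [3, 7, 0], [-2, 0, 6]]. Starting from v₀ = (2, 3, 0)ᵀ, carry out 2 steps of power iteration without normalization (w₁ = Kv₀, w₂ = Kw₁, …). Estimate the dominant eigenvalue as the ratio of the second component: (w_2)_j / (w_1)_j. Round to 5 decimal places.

9.33333

w1 = Kv₀ = (21, 27, -4)
w2 = Kw1 = (215, 252, -66)
Ratio at component: 252 / 27 = 9.33333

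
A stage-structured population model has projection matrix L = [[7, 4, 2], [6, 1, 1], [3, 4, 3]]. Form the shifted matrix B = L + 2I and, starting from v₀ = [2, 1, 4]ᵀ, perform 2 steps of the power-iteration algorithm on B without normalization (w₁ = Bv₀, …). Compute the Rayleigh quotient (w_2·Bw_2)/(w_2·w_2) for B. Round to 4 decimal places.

12.9294

B = L + 2I has rows (9, 4, 2); (6, 3, 1); (3, 4, 5)
w1 = Bv₀ = (9·2 + 4·1 + 2·4; 6·2 + 3·1 + 1·4; 3·2 + 4·1 + 5·4) = (30, 19, 30)
w2 = Bw1 = (9·30 + 4·19 + 2·30; 6·30 + 3·19 + 1·30; 3·30 + 4·19 + 5·30) = (406, 267, 316)
Bw2 = (5354, 3553, 3866)
w2·Bw2 = 4344031; w2·w2 = 335981; μ ≈ 4344031/335981 = 12.9294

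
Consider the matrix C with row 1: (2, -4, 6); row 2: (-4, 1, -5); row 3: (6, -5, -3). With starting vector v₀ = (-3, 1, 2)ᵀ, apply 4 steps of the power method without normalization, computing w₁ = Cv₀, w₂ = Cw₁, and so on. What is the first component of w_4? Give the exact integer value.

w1 = Cv₀ = (2, 3, -29)
w2 = Cw1 = (-182, 140, 84)
w3 = Cw2 = (-420, 448, -2044)
w4 = Cw3 = (-14896, 12348, 1372)
The requested component of w4 is -14896.

-14896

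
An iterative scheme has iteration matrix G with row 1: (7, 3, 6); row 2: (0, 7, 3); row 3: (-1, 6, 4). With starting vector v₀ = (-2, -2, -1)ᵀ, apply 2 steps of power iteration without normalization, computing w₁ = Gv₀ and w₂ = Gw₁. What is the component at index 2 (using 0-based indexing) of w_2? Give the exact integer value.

-132

w1 = Gv₀ = (-26, -17, -14)
w2 = Gw1 = (-317, -161, -132)
The requested component of w2 is -132.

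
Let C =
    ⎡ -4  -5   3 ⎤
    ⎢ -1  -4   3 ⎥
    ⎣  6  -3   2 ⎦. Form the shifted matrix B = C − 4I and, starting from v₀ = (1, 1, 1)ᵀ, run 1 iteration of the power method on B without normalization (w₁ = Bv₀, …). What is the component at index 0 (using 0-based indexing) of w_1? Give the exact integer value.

B = C − 4I has rows (-8, -5, 3); (-1, -8, 3); (6, -3, -2)
w1 = Bv₀ = ((-8)·1 + (-5)·1 + 3·1; (-1)·1 + (-8)·1 + 3·1; 6·1 + (-3)·1 + (-2)·1) = (-10, -6, 1)
Requested component of w1: -10

-10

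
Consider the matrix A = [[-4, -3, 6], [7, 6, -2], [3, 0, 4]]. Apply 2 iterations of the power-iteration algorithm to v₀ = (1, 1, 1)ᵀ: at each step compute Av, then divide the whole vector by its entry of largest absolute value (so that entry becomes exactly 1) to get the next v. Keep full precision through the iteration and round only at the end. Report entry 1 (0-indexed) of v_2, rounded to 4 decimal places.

Av0 = (-1.00000, 11.00000, 7.00000); divide by 11.00000 → v1 = (-0.09091, 1.00000, 0.63636)
Av1 = (1.18182, 4.09091, 2.27273); divide by 4.09091 → v2 = (0.28889, 1.00000, 0.55556)
Requested entry of v2: 45/45 = 1.0000

1.0000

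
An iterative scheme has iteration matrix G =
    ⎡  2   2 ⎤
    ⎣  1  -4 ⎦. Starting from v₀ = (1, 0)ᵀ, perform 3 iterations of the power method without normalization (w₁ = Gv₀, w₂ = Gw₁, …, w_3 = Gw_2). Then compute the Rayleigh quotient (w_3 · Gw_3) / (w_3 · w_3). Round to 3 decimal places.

w1 = Gv₀ = (2, 1)
w2 = Gw1 = (6, -2)
w3 = Gw2 = (8, 14)
Gw3 = (44, -48)
w3·Gw3 = 8·44 + 14·(-48) = -320; w3·w3 = 8·8 + 14·14 = 260
λ ≈ -320/260 = -1.231

λ ≈ -1.231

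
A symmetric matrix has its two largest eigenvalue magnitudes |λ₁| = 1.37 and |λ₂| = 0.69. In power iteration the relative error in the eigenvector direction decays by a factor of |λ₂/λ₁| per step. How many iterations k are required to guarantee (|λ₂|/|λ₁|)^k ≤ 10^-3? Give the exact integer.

11

|λ₂/λ₁| = 0.69/1.37 = 0.50365
Need k ≥ ln(10^-3) / ln(0.50365) = -6.9078 / -0.6859 ≈ 10.071
Smallest integer k satisfying the bound: 11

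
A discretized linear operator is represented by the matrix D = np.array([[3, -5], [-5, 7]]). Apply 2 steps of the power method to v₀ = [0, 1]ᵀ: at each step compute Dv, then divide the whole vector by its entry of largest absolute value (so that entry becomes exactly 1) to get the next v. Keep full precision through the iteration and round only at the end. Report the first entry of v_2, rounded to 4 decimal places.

Dv0 = (-5.00000, 7.00000); divide by 7.00000 → v1 = (-0.71429, 1.00000)
Dv1 = (-7.14286, 10.57143); divide by 10.57143 → v2 = (-0.67568, 1.00000)
Requested entry of v2: -50/74 = -0.6757

-0.6757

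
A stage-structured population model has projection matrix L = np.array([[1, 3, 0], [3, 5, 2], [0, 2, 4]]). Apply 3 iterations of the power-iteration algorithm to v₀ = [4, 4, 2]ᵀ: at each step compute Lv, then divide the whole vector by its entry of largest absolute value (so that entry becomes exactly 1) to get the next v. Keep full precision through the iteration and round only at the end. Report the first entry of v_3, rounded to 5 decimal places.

Lv0 = (16.000000, 36.000000, 16.000000); divide by 36.000000 → v1 = (0.444444, 1.000000, 0.444444)
Lv1 = (3.444444, 7.222222, 3.777778); divide by 7.222222 → v2 = (0.476923, 1.000000, 0.523077)
Lv2 = (3.476923, 7.476923, 4.092308); divide by 7.476923 → v3 = (0.465021, 1.000000, 0.547325)
Requested entry of v3: 904/1944 = 0.46502

0.46502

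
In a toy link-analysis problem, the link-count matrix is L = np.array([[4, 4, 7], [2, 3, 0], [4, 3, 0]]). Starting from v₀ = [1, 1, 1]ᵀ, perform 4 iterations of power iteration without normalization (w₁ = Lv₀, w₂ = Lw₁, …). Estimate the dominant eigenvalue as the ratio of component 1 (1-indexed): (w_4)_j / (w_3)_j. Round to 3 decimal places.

w1 = Lv₀ = (4·1 + 4·1 + 7·1; 2·1 + 3·1 + 0·1; 4·1 + 3·1 + 0·1) = (15, 5, 7)
w2 = Lw1 = (4·15 + 4·5 + 7·7; 2·15 + 3·5 + 0·7; 4·15 + 3·5 + 0·7) = (129, 45, 75)
w3 = Lw2 = (1221, 393, 651)
w4 = Lw3 = (11013, 3621, 6063)
Ratio at component: 11013 / 1221 = 9.020

λ ≈ 9.020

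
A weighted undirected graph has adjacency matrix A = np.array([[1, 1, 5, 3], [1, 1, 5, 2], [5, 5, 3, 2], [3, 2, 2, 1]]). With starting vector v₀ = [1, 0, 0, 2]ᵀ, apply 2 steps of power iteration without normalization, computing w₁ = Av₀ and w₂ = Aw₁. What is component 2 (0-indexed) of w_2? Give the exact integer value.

97

w1 = Av₀ = (7, 5, 9, 5)
w2 = Aw1 = (72, 67, 97, 54)
The requested component of w2 is 97.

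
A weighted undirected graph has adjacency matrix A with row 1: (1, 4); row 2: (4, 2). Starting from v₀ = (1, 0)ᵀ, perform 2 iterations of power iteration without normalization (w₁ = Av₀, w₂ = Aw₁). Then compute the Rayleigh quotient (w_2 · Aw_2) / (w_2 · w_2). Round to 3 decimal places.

w1 = Av₀ = (1·1 + 4·0; 4·1 + 2·0) = (1, 4)
w2 = Aw1 = (1·1 + 4·4; 4·1 + 2·4) = (17, 12)
Aw2 = (65, 92)
w2·Aw2 = 17·65 + 12·92 = 2209; w2·w2 = 17·17 + 12·12 = 433
λ ≈ 2209/433 = 5.102

5.102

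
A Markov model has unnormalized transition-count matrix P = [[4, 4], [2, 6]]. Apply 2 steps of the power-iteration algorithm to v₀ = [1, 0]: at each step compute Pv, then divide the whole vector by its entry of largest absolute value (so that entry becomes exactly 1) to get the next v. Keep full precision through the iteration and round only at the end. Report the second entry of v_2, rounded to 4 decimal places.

Pv0 = (4.00000, 2.00000); divide by 4.00000 → v1 = (1.00000, 0.50000)
Pv1 = (6.00000, 5.00000); divide by 6.00000 → v2 = (1.00000, 0.83333)
Requested entry of v2: 20/24 = 0.8333

0.8333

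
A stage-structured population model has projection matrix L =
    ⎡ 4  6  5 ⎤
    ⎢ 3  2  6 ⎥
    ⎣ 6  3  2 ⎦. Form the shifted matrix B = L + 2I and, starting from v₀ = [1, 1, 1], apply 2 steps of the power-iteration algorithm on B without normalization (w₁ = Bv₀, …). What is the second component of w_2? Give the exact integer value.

181

B = L + 2I has rows (6, 6, 5); (3, 4, 6); (6, 3, 4)
w1 = Bv₀ = (6·1 + 6·1 + 5·1; 3·1 + 4·1 + 6·1; 6·1 + 3·1 + 4·1) = (17, 13, 13)
w2 = Bw1 = (6·17 + 6·13 + 5·13; 3·17 + 4·13 + 6·13; 6·17 + 3·13 + 4·13) = (245, 181, 193)
Requested component of w2: 181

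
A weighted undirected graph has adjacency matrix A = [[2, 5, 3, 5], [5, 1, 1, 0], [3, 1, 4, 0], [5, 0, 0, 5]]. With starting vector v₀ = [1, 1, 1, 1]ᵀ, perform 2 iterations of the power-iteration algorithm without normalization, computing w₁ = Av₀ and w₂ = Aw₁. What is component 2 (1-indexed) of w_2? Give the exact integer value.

w1 = Av₀ = (2·1 + 5·1 + 3·1 + 5·1; 5·1 + 1·1 + 1·1 + 0·1; 3·1 + 1·1 + 4·1 + 0·1; 5·1 + 0·1 + 0·1 + 5·1) = (15, 7, 8, 10)
w2 = Aw1 = (2·15 + 5·7 + 3·8 + 5·10; 5·15 + 1·7 + 1·8 + 0·10; 3·15 + 1·7 + 4·8 + 0·10; 5·15 + 0·7 + 0·8 + 5·10) = (139, 90, 84, 125)
The requested component of w2 is 90.

90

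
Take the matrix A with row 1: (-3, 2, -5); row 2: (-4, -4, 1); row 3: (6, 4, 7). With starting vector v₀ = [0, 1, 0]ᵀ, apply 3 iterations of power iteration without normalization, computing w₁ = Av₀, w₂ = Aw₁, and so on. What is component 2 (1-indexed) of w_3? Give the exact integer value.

w1 = Av₀ = (2, -4, 4)
w2 = Aw1 = (-34, 12, 24)
w3 = Aw2 = (6, 112, 12)
The requested component of w3 is 112.

112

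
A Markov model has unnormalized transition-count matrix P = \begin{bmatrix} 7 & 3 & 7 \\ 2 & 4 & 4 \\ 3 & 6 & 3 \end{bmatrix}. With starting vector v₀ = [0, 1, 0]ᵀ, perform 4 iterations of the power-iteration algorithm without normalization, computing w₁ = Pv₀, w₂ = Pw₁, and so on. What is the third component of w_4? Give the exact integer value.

8250

w1 = Pv₀ = (7·0 + 3·1 + 7·0; 2·0 + 4·1 + 4·0; 3·0 + 6·1 + 3·0) = (3, 4, 6)
w2 = Pw1 = (7·3 + 3·4 + 7·6; 2·3 + 4·4 + 4·6; 3·3 + 6·4 + 3·6) = (75, 46, 51)
w3 = Pw2 = (1020, 538, 654)
w4 = Pw3 = (13332, 6808, 8250)
The requested component of w4 is 8250.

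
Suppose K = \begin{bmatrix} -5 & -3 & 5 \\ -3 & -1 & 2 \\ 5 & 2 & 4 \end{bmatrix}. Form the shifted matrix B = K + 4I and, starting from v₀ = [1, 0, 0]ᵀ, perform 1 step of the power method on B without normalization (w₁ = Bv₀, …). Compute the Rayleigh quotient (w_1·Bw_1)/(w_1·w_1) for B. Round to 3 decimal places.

B = K + 4I has rows (-1, -3, 5); (-3, 3, 2); (5, 2, 8)
w1 = Bv₀ = (-1, -3, 5)
Bw1 = (35, 4, 29)
w1·Bw1 = 98; w1·w1 = 35; μ ≈ 98/35 = 2.800

μ ≈ 2.800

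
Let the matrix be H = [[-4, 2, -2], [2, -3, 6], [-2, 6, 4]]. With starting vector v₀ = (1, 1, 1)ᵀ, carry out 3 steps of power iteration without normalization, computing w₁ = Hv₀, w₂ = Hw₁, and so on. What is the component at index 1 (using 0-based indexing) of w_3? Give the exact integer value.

w1 = Hv₀ = ((-4)·1 + 2·1 + (-2)·1; 2·1 + (-3)·1 + 6·1; (-2)·1 + 6·1 + 4·1) = (-4, 5, 8)
w2 = Hw1 = ((-4)·(-4) + 2·5 + (-2)·8; 2·(-4) + (-3)·5 + 6·8; (-2)·(-4) + 6·5 + 4·8) = (10, 25, 70)
w3 = Hw2 = (-130, 365, 410)
The requested component of w3 is 365.

365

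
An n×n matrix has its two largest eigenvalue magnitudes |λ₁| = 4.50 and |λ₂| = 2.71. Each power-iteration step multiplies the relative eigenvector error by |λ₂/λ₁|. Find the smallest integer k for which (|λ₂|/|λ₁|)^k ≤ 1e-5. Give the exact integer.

|λ₂/λ₁| = 2.71/4.50 = 0.60222
Need k ≥ ln(1e-5) / ln(0.60222) = -11.5129 / -0.5071 ≈ 22.702
Smallest integer k satisfying the bound: 23

23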